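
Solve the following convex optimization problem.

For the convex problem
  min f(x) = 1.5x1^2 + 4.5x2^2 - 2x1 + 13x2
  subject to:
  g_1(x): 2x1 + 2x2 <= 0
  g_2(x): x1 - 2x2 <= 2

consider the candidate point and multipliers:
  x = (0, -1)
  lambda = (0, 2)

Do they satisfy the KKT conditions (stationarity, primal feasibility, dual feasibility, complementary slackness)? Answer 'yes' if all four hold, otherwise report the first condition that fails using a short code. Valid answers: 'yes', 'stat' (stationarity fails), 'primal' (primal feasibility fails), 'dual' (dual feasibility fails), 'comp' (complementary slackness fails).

Gradient of f: grad f(x) = Q x + c = (-2, 4)
Constraint values g_i(x) = a_i^T x - b_i:
  g_1((0, -1)) = -2
  g_2((0, -1)) = 0
Stationarity residual: grad f(x) + sum_i lambda_i a_i = (0, 0)
  -> stationarity OK
Primal feasibility (all g_i <= 0): OK
Dual feasibility (all lambda_i >= 0): OK
Complementary slackness (lambda_i * g_i(x) = 0 for all i): OK

Verdict: yes, KKT holds.

yes


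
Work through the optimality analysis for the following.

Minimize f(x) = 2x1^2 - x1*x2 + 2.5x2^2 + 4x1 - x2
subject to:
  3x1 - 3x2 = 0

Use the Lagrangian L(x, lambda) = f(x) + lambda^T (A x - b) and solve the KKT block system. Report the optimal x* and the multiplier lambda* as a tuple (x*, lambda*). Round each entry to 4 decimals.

Form the Lagrangian:
  L(x, lambda) = (1/2) x^T Q x + c^T x + lambda^T (A x - b)
Stationarity (grad_x L = 0): Q x + c + A^T lambda = 0.
Primal feasibility: A x = b.

This gives the KKT block system:
  [ Q   A^T ] [ x     ]   [-c ]
  [ A    0  ] [ lambda ] = [ b ]

Solving the linear system:
  x*      = (-0.4286, -0.4286)
  lambda* = (-0.9048)
  f(x*)   = -0.6429

x* = (-0.4286, -0.4286), lambda* = (-0.9048)


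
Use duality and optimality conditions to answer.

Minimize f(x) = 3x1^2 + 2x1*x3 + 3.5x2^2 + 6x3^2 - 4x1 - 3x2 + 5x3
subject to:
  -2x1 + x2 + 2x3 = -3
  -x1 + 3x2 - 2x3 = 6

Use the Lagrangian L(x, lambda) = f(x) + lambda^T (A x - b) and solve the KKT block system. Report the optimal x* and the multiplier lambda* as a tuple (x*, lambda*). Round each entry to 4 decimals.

Form the Lagrangian:
  L(x, lambda) = (1/2) x^T Q x + c^T x + lambda^T (A x - b)
Stationarity (grad_x L = 0): Q x + c + A^T lambda = 0.
Primal feasibility: A x = b.

This gives the KKT block system:
  [ Q   A^T ] [ x     ]   [-c ]
  [ A    0  ] [ lambda ] = [ b ]

Solving the linear system:
  x*      = (0.9927, 1.4945, -1.2546)
  lambda* = (1.1606, -2.8741)
  f(x*)   = 2.9995

x* = (0.9927, 1.4945, -1.2546), lambda* = (1.1606, -2.8741)


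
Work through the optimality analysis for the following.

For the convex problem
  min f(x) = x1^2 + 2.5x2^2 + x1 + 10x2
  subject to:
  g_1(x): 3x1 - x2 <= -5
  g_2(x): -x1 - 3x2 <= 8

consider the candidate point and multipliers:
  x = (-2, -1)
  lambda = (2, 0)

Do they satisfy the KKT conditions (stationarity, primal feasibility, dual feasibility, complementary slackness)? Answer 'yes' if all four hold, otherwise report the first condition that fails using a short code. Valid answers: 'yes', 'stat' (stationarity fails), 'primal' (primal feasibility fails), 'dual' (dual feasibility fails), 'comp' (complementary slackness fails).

Gradient of f: grad f(x) = Q x + c = (-3, 5)
Constraint values g_i(x) = a_i^T x - b_i:
  g_1((-2, -1)) = 0
  g_2((-2, -1)) = -3
Stationarity residual: grad f(x) + sum_i lambda_i a_i = (3, 3)
  -> stationarity FAILS
Primal feasibility (all g_i <= 0): OK
Dual feasibility (all lambda_i >= 0): OK
Complementary slackness (lambda_i * g_i(x) = 0 for all i): OK

Verdict: the first failing condition is stationarity -> stat.

stat


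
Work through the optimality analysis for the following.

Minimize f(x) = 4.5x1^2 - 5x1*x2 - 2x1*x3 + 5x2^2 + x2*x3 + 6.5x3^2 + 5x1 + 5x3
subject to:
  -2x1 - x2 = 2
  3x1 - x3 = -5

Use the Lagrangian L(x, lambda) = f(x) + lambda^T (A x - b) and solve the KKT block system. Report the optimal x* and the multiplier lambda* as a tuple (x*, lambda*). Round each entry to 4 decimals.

Form the Lagrangian:
  L(x, lambda) = (1/2) x^T Q x + c^T x + lambda^T (A x - b)
Stationarity (grad_x L = 0): Q x + c + A^T lambda = 0.
Primal feasibility: A x = b.

This gives the KKT block system:
  [ Q   A^T ] [ x     ]   [-c ]
  [ A    0  ] [ lambda ] = [ b ]

Solving the linear system:
  x*      = (-1.4753, 0.9506, 0.5741)
  lambda* = (17.4568, 16.3642)
  f(x*)   = 21.2006

x* = (-1.4753, 0.9506, 0.5741), lambda* = (17.4568, 16.3642)


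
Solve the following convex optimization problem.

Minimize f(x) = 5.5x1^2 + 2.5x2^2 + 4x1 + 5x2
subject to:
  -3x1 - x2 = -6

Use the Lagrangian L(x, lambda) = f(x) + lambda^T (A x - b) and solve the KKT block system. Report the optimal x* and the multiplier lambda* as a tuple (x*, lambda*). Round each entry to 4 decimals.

Form the Lagrangian:
  L(x, lambda) = (1/2) x^T Q x + c^T x + lambda^T (A x - b)
Stationarity (grad_x L = 0): Q x + c + A^T lambda = 0.
Primal feasibility: A x = b.

This gives the KKT block system:
  [ Q   A^T ] [ x     ]   [-c ]
  [ A    0  ] [ lambda ] = [ b ]

Solving the linear system:
  x*      = (1.8036, 0.5893)
  lambda* = (7.9464)
  f(x*)   = 28.9196

x* = (1.8036, 0.5893), lambda* = (7.9464)


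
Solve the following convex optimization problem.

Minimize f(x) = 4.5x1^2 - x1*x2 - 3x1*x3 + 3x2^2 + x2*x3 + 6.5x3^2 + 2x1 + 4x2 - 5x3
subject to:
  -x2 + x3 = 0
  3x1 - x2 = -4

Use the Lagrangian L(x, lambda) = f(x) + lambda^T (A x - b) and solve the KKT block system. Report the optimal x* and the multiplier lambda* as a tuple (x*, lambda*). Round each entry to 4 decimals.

Form the Lagrangian:
  L(x, lambda) = (1/2) x^T Q x + c^T x + lambda^T (A x - b)
Stationarity (grad_x L = 0): Q x + c + A^T lambda = 0.
Primal feasibility: A x = b.

This gives the KKT block system:
  [ Q   A^T ] [ x     ]   [-c ]
  [ A    0  ] [ lambda ] = [ b ]

Solving the linear system:
  x*      = (-1.3506, -0.0517, -0.0517)
  lambda* = (1.6724, 3.3161)
  f(x*)   = 5.3075

x* = (-1.3506, -0.0517, -0.0517), lambda* = (1.6724, 3.3161)


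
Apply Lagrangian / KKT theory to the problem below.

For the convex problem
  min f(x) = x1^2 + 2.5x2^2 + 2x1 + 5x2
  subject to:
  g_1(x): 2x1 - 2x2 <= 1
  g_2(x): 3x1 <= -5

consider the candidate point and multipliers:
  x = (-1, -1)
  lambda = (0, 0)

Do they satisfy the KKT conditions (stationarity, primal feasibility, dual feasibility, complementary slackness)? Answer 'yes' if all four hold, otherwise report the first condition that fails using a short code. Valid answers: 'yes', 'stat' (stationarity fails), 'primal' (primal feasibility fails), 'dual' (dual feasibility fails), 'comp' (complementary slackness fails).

Gradient of f: grad f(x) = Q x + c = (0, 0)
Constraint values g_i(x) = a_i^T x - b_i:
  g_1((-1, -1)) = -1
  g_2((-1, -1)) = 2
Stationarity residual: grad f(x) + sum_i lambda_i a_i = (0, 0)
  -> stationarity OK
Primal feasibility (all g_i <= 0): FAILS
Dual feasibility (all lambda_i >= 0): OK
Complementary slackness (lambda_i * g_i(x) = 0 for all i): OK

Verdict: the first failing condition is primal_feasibility -> primal.

primal


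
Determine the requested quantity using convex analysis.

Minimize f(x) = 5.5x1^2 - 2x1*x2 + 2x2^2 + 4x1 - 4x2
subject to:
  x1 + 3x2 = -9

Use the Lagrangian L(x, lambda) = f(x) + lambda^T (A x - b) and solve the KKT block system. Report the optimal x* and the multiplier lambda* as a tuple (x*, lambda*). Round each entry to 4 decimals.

Form the Lagrangian:
  L(x, lambda) = (1/2) x^T Q x + c^T x + lambda^T (A x - b)
Stationarity (grad_x L = 0): Q x + c + A^T lambda = 0.
Primal feasibility: A x = b.

This gives the KKT block system:
  [ Q   A^T ] [ x     ]   [-c ]
  [ A    0  ] [ lambda ] = [ b ]

Solving the linear system:
  x*      = (-1.2, -2.6)
  lambda* = (4)
  f(x*)   = 20.8

x* = (-1.2, -2.6), lambda* = (4)


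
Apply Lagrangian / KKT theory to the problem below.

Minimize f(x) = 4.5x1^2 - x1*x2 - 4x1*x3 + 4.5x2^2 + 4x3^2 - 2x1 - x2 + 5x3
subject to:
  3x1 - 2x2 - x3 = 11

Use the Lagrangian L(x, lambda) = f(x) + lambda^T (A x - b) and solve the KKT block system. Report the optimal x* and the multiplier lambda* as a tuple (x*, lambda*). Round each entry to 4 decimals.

Form the Lagrangian:
  L(x, lambda) = (1/2) x^T Q x + c^T x + lambda^T (A x - b)
Stationarity (grad_x L = 0): Q x + c + A^T lambda = 0.
Primal feasibility: A x = b.

This gives the KKT block system:
  [ Q   A^T ] [ x     ]   [-c ]
  [ A    0  ] [ lambda ] = [ b ]

Solving the linear system:
  x*      = (2.625, -1.3994, -0.3262)
  lambda* = (-8.1098)
  f(x*)   = 41.8628

x* = (2.625, -1.3994, -0.3262), lambda* = (-8.1098)


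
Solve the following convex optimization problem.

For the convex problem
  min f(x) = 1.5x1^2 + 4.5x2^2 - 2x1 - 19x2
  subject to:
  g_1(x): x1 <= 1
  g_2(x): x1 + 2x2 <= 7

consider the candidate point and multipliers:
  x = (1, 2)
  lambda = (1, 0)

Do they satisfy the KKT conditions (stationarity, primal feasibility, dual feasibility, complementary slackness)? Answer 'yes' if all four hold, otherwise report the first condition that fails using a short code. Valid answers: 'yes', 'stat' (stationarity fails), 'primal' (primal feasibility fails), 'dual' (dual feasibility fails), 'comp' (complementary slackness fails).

Gradient of f: grad f(x) = Q x + c = (1, -1)
Constraint values g_i(x) = a_i^T x - b_i:
  g_1((1, 2)) = 0
  g_2((1, 2)) = -2
Stationarity residual: grad f(x) + sum_i lambda_i a_i = (2, -1)
  -> stationarity FAILS
Primal feasibility (all g_i <= 0): OK
Dual feasibility (all lambda_i >= 0): OK
Complementary slackness (lambda_i * g_i(x) = 0 for all i): OK

Verdict: the first failing condition is stationarity -> stat.

stat


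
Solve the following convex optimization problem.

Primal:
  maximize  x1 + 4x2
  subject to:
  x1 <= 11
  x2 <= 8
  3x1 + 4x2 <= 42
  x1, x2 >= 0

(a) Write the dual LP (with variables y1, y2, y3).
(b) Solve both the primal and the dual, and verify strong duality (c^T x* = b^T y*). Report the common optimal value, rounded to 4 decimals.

The standard primal-dual pair for 'max c^T x s.t. A x <= b, x >= 0' is:
  Dual:  min b^T y  s.t.  A^T y >= c,  y >= 0.

So the dual LP is:
  minimize  11y1 + 8y2 + 42y3
  subject to:
    y1 + 3y3 >= 1
    y2 + 4y3 >= 4
    y1, y2, y3 >= 0

Solving the primal: x* = (3.3333, 8).
  primal value c^T x* = 35.3333.
Solving the dual: y* = (0, 2.6667, 0.3333).
  dual value b^T y* = 35.3333.
Strong duality: c^T x* = b^T y*. Confirmed.

35.3333


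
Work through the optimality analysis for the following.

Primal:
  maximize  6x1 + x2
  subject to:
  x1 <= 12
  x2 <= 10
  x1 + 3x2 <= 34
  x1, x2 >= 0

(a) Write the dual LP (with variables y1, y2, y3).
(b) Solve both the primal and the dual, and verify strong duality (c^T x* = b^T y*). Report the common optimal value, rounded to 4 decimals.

The standard primal-dual pair for 'max c^T x s.t. A x <= b, x >= 0' is:
  Dual:  min b^T y  s.t.  A^T y >= c,  y >= 0.

So the dual LP is:
  minimize  12y1 + 10y2 + 34y3
  subject to:
    y1 + y3 >= 6
    y2 + 3y3 >= 1
    y1, y2, y3 >= 0

Solving the primal: x* = (12, 7.3333).
  primal value c^T x* = 79.3333.
Solving the dual: y* = (5.6667, 0, 0.3333).
  dual value b^T y* = 79.3333.
Strong duality: c^T x* = b^T y*. Confirmed.

79.3333


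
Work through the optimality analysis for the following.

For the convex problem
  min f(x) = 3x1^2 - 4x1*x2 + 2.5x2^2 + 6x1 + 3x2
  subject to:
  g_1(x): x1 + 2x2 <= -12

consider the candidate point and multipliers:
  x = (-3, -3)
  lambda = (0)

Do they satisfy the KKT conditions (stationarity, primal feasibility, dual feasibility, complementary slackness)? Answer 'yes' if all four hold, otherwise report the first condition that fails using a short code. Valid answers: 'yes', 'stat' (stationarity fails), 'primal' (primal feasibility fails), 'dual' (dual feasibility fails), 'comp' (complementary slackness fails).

Gradient of f: grad f(x) = Q x + c = (0, 0)
Constraint values g_i(x) = a_i^T x - b_i:
  g_1((-3, -3)) = 3
Stationarity residual: grad f(x) + sum_i lambda_i a_i = (0, 0)
  -> stationarity OK
Primal feasibility (all g_i <= 0): FAILS
Dual feasibility (all lambda_i >= 0): OK
Complementary slackness (lambda_i * g_i(x) = 0 for all i): OK

Verdict: the first failing condition is primal_feasibility -> primal.

primal


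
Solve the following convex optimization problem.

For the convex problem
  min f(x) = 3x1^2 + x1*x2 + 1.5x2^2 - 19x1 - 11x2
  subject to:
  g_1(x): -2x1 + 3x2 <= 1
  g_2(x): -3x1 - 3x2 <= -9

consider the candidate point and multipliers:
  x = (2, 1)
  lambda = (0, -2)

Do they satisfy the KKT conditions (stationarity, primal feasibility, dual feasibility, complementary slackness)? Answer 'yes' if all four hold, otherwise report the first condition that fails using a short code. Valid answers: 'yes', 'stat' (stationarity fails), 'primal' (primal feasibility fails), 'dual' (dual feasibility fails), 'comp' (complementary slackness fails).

Gradient of f: grad f(x) = Q x + c = (-6, -6)
Constraint values g_i(x) = a_i^T x - b_i:
  g_1((2, 1)) = -2
  g_2((2, 1)) = 0
Stationarity residual: grad f(x) + sum_i lambda_i a_i = (0, 0)
  -> stationarity OK
Primal feasibility (all g_i <= 0): OK
Dual feasibility (all lambda_i >= 0): FAILS
Complementary slackness (lambda_i * g_i(x) = 0 for all i): OK

Verdict: the first failing condition is dual_feasibility -> dual.

dual


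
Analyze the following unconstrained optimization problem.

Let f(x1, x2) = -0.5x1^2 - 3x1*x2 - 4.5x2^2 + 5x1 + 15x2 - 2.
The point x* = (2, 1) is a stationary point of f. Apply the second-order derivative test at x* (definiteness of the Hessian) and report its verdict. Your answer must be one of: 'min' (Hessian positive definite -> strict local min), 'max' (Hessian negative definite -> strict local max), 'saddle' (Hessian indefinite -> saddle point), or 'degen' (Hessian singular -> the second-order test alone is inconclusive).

Compute the Hessian H = grad^2 f:
  H = [[-1, -3], [-3, -9]]
Verify stationarity: grad f(x*) = H x* + g = (0, 0).
Eigenvalues of H: -10, 0.
H has a zero eigenvalue (singular; negative semidefinite but not definite), so H is neither positive definite, negative definite, nor indefinite. The second-order test alone is inconclusive -> degen.
(Indeed, f is constant along the null direction of H through x*, so x* is not a strict local extremum.)

degen


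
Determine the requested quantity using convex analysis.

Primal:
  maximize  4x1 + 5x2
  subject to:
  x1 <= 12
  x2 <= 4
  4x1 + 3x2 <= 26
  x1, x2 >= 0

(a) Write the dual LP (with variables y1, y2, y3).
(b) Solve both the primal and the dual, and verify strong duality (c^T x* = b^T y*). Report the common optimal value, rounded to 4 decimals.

The standard primal-dual pair for 'max c^T x s.t. A x <= b, x >= 0' is:
  Dual:  min b^T y  s.t.  A^T y >= c,  y >= 0.

So the dual LP is:
  minimize  12y1 + 4y2 + 26y3
  subject to:
    y1 + 4y3 >= 4
    y2 + 3y3 >= 5
    y1, y2, y3 >= 0

Solving the primal: x* = (3.5, 4).
  primal value c^T x* = 34.
Solving the dual: y* = (0, 2, 1).
  dual value b^T y* = 34.
Strong duality: c^T x* = b^T y*. Confirmed.

34


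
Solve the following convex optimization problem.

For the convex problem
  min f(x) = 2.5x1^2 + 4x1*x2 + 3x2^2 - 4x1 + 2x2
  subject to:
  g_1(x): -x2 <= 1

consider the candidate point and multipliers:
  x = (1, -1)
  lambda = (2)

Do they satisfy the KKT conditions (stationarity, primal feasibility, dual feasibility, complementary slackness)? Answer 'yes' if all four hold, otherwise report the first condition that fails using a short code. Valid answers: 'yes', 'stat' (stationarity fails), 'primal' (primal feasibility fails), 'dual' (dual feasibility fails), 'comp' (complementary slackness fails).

Gradient of f: grad f(x) = Q x + c = (-3, 0)
Constraint values g_i(x) = a_i^T x - b_i:
  g_1((1, -1)) = 0
Stationarity residual: grad f(x) + sum_i lambda_i a_i = (-3, -2)
  -> stationarity FAILS
Primal feasibility (all g_i <= 0): OK
Dual feasibility (all lambda_i >= 0): OK
Complementary slackness (lambda_i * g_i(x) = 0 for all i): OK

Verdict: the first failing condition is stationarity -> stat.

stat


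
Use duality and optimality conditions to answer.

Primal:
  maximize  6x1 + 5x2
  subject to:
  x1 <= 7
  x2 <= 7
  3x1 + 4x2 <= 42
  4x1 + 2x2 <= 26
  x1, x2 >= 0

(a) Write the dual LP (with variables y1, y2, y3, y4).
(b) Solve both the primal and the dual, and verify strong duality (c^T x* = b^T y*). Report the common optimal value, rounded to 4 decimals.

The standard primal-dual pair for 'max c^T x s.t. A x <= b, x >= 0' is:
  Dual:  min b^T y  s.t.  A^T y >= c,  y >= 0.

So the dual LP is:
  minimize  7y1 + 7y2 + 42y3 + 26y4
  subject to:
    y1 + 3y3 + 4y4 >= 6
    y2 + 4y3 + 2y4 >= 5
    y1, y2, y3, y4 >= 0

Solving the primal: x* = (3, 7).
  primal value c^T x* = 53.
Solving the dual: y* = (0, 2, 0, 1.5).
  dual value b^T y* = 53.
Strong duality: c^T x* = b^T y*. Confirmed.

53


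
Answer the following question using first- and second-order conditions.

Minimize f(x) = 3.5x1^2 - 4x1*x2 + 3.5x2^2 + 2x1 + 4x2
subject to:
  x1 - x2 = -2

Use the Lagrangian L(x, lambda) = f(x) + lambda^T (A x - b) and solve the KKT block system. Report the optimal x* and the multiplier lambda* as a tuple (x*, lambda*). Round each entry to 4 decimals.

Form the Lagrangian:
  L(x, lambda) = (1/2) x^T Q x + c^T x + lambda^T (A x - b)
Stationarity (grad_x L = 0): Q x + c + A^T lambda = 0.
Primal feasibility: A x = b.

This gives the KKT block system:
  [ Q   A^T ] [ x     ]   [-c ]
  [ A    0  ] [ lambda ] = [ b ]

Solving the linear system:
  x*      = (-2, 0)
  lambda* = (12)
  f(x*)   = 10

x* = (-2, 0), lambda* = (12)


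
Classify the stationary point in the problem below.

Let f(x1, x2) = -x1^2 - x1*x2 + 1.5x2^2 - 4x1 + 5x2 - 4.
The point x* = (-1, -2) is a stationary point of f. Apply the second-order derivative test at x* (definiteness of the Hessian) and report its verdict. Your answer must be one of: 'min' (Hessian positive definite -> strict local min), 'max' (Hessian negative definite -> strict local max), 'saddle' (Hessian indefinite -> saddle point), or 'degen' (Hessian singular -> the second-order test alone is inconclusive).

Compute the Hessian H = grad^2 f:
  H = [[-2, -1], [-1, 3]]
Verify stationarity: grad f(x*) = H x* + g = (0, 0).
Eigenvalues of H: -2.1926, 3.1926.
Eigenvalues have mixed signs, so H is indefinite -> x* is a saddle point.

saddle


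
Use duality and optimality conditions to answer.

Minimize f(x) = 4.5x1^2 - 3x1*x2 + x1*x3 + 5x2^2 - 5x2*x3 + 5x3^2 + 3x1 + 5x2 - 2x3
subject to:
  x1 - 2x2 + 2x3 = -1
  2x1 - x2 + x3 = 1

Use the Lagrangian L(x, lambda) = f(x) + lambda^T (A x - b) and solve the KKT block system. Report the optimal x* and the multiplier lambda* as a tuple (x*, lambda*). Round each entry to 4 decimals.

Form the Lagrangian:
  L(x, lambda) = (1/2) x^T Q x + c^T x + lambda^T (A x - b)
Stationarity (grad_x L = 0): Q x + c + A^T lambda = 0.
Primal feasibility: A x = b.

This gives the KKT block system:
  [ Q   A^T ] [ x     ]   [-c ]
  [ A    0  ] [ lambda ] = [ b ]

Solving the linear system:
  x*      = (1, 0.4, -0.6)
  lambda* = (9.4, -9.8)
  f(x*)   = 12.7

x* = (1, 0.4, -0.6), lambda* = (9.4, -9.8)


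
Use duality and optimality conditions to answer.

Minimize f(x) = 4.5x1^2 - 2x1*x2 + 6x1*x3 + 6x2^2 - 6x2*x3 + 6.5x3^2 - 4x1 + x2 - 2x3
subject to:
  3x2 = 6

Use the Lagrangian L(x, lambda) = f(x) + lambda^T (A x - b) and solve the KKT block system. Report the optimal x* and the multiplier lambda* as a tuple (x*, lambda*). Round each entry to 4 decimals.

Form the Lagrangian:
  L(x, lambda) = (1/2) x^T Q x + c^T x + lambda^T (A x - b)
Stationarity (grad_x L = 0): Q x + c + A^T lambda = 0.
Primal feasibility: A x = b.

This gives the KKT block system:
  [ Q   A^T ] [ x     ]   [-c ]
  [ A    0  ] [ lambda ] = [ b ]

Solving the linear system:
  x*      = (0.2469, 2, 0.963)
  lambda* = (-6.2428)
  f(x*)   = 18.2716

x* = (0.2469, 2, 0.963), lambda* = (-6.2428)


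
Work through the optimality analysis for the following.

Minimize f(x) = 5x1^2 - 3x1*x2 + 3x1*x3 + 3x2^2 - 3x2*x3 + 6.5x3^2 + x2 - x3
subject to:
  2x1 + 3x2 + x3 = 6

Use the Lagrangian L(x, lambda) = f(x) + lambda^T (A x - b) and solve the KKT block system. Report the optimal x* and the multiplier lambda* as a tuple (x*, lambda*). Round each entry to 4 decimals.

Form the Lagrangian:
  L(x, lambda) = (1/2) x^T Q x + c^T x + lambda^T (A x - b)
Stationarity (grad_x L = 0): Q x + c + A^T lambda = 0.
Primal feasibility: A x = b.

This gives the KKT block system:
  [ Q   A^T ] [ x     ]   [-c ]
  [ A    0  ] [ lambda ] = [ b ]

Solving the linear system:
  x*      = (0.7074, 1.3976, 0.3923)
  lambda* = (-2.0289)
  f(x*)   = 6.5895

x* = (0.7074, 1.3976, 0.3923), lambda* = (-2.0289)


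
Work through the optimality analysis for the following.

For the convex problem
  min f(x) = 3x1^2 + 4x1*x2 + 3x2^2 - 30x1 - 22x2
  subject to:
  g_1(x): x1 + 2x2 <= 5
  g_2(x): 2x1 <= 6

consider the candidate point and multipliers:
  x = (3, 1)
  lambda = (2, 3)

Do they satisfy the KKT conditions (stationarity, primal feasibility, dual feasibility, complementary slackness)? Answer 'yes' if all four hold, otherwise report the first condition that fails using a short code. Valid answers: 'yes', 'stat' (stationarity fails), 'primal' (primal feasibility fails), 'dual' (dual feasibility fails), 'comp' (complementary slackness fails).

Gradient of f: grad f(x) = Q x + c = (-8, -4)
Constraint values g_i(x) = a_i^T x - b_i:
  g_1((3, 1)) = 0
  g_2((3, 1)) = 0
Stationarity residual: grad f(x) + sum_i lambda_i a_i = (0, 0)
  -> stationarity OK
Primal feasibility (all g_i <= 0): OK
Dual feasibility (all lambda_i >= 0): OK
Complementary slackness (lambda_i * g_i(x) = 0 for all i): OK

Verdict: yes, KKT holds.

yes


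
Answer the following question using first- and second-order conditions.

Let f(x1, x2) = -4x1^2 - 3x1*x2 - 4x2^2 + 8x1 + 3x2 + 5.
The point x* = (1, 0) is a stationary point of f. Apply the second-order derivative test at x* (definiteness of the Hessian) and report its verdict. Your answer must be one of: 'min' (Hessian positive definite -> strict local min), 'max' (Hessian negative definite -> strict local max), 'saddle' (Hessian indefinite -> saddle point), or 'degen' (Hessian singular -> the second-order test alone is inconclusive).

Compute the Hessian H = grad^2 f:
  H = [[-8, -3], [-3, -8]]
Verify stationarity: grad f(x*) = H x* + g = (0, 0).
Eigenvalues of H: -11, -5.
Both eigenvalues < 0, so H is negative definite -> x* is a strict local max.

max


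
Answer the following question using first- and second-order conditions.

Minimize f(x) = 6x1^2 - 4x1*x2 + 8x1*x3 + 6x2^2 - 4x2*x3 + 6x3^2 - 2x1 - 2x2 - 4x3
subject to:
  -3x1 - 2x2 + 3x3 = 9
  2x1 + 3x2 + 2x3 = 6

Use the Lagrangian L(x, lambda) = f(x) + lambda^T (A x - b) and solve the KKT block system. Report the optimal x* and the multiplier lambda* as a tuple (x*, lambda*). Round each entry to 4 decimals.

Form the Lagrangian:
  L(x, lambda) = (1/2) x^T Q x + c^T x + lambda^T (A x - b)
Stationarity (grad_x L = 0): Q x + c + A^T lambda = 0.
Primal feasibility: A x = b.

This gives the KKT block system:
  [ Q   A^T ] [ x     ]   [-c ]
  [ A    0  ] [ lambda ] = [ b ]

Solving the linear system:
  x*      = (-1.1697, 1.0797, 2.5501)
  lambda* = (-2.1465, -3.2427)
  f(x*)   = 14.3772

x* = (-1.1697, 1.0797, 2.5501), lambda* = (-2.1465, -3.2427)


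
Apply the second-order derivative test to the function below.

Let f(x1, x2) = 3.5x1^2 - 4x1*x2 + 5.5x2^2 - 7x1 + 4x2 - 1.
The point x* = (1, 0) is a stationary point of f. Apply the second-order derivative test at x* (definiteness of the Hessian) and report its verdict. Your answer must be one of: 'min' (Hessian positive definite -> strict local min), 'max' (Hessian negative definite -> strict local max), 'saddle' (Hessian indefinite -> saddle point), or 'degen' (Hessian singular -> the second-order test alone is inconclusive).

Compute the Hessian H = grad^2 f:
  H = [[7, -4], [-4, 11]]
Verify stationarity: grad f(x*) = H x* + g = (0, 0).
Eigenvalues of H: 4.5279, 13.4721.
Both eigenvalues > 0, so H is positive definite -> x* is a strict local min.

min


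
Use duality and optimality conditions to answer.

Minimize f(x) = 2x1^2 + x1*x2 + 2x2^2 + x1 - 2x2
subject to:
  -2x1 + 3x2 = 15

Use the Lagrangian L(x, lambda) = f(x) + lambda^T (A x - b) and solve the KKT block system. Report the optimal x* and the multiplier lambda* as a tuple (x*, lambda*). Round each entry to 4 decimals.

Form the Lagrangian:
  L(x, lambda) = (1/2) x^T Q x + c^T x + lambda^T (A x - b)
Stationarity (grad_x L = 0): Q x + c + A^T lambda = 0.
Primal feasibility: A x = b.

This gives the KKT block system:
  [ Q   A^T ] [ x     ]   [-c ]
  [ A    0  ] [ lambda ] = [ b ]

Solving the linear system:
  x*      = (-2.5312, 3.3125)
  lambda* = (-2.9062)
  f(x*)   = 17.2188

x* = (-2.5312, 3.3125), lambda* = (-2.9062)


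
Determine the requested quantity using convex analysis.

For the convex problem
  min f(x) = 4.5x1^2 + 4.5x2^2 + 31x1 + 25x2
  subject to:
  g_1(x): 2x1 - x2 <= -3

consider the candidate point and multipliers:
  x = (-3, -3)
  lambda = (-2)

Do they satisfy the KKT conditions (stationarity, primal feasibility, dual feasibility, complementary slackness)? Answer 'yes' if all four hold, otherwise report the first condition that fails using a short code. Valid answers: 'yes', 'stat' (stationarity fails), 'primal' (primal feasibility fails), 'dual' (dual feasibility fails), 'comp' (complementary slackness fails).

Gradient of f: grad f(x) = Q x + c = (4, -2)
Constraint values g_i(x) = a_i^T x - b_i:
  g_1((-3, -3)) = 0
Stationarity residual: grad f(x) + sum_i lambda_i a_i = (0, 0)
  -> stationarity OK
Primal feasibility (all g_i <= 0): OK
Dual feasibility (all lambda_i >= 0): FAILS
Complementary slackness (lambda_i * g_i(x) = 0 for all i): OK

Verdict: the first failing condition is dual_feasibility -> dual.

dual


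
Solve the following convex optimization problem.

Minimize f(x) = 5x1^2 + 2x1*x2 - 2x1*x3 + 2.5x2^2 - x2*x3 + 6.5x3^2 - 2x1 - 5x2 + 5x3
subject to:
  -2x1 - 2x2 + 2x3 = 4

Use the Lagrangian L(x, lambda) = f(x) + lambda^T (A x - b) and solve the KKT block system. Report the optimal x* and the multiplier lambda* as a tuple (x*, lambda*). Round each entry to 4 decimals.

Form the Lagrangian:
  L(x, lambda) = (1/2) x^T Q x + c^T x + lambda^T (A x - b)
Stationarity (grad_x L = 0): Q x + c + A^T lambda = 0.
Primal feasibility: A x = b.

This gives the KKT block system:
  [ Q   A^T ] [ x     ]   [-c ]
  [ A    0  ] [ lambda ] = [ b ]

Solving the linear system:
  x*      = (-0.7, -0.975, 0.325)
  lambda* = (-5.8)
  f(x*)   = 15.55

x* = (-0.7, -0.975, 0.325), lambda* = (-5.8)


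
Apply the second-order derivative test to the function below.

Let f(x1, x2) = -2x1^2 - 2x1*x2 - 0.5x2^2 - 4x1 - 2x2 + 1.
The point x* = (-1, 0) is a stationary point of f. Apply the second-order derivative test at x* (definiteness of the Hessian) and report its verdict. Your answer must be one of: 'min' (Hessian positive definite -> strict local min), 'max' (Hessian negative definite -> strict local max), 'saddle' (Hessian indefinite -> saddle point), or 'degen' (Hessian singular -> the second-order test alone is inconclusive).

Compute the Hessian H = grad^2 f:
  H = [[-4, -2], [-2, -1]]
Verify stationarity: grad f(x*) = H x* + g = (0, 0).
Eigenvalues of H: -5, 0.
H has a zero eigenvalue (singular; negative semidefinite but not definite), so H is neither positive definite, negative definite, nor indefinite. The second-order test alone is inconclusive -> degen.
(Indeed, f is constant along the null direction of H through x*, so x* is not a strict local extremum.)

degen


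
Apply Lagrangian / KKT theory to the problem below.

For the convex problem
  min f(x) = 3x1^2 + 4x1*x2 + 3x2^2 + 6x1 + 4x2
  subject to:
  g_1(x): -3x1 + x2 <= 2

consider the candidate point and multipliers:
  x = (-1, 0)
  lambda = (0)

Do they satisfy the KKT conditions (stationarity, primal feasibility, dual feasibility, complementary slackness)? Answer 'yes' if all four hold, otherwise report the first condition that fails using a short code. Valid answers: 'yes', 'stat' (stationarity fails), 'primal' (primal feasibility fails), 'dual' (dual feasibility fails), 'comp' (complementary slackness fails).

Gradient of f: grad f(x) = Q x + c = (0, 0)
Constraint values g_i(x) = a_i^T x - b_i:
  g_1((-1, 0)) = 1
Stationarity residual: grad f(x) + sum_i lambda_i a_i = (0, 0)
  -> stationarity OK
Primal feasibility (all g_i <= 0): FAILS
Dual feasibility (all lambda_i >= 0): OK
Complementary slackness (lambda_i * g_i(x) = 0 for all i): OK

Verdict: the first failing condition is primal_feasibility -> primal.

primal


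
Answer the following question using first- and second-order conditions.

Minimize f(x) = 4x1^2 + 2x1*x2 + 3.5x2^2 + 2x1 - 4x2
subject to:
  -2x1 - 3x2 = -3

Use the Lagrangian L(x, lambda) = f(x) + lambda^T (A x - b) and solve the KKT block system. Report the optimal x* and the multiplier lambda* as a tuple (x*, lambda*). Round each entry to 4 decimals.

Form the Lagrangian:
  L(x, lambda) = (1/2) x^T Q x + c^T x + lambda^T (A x - b)
Stationarity (grad_x L = 0): Q x + c + A^T lambda = 0.
Primal feasibility: A x = b.

This gives the KKT block system:
  [ Q   A^T ] [ x     ]   [-c ]
  [ A    0  ] [ lambda ] = [ b ]

Solving the linear system:
  x*      = (-0.2368, 1.1579)
  lambda* = (1.2105)
  f(x*)   = -0.7368

x* = (-0.2368, 1.1579), lambda* = (1.2105)


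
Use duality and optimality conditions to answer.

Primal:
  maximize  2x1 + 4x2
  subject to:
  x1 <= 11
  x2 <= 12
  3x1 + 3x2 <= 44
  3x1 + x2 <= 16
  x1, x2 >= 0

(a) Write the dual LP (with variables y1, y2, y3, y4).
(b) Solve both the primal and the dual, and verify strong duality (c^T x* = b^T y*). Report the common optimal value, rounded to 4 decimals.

The standard primal-dual pair for 'max c^T x s.t. A x <= b, x >= 0' is:
  Dual:  min b^T y  s.t.  A^T y >= c,  y >= 0.

So the dual LP is:
  minimize  11y1 + 12y2 + 44y3 + 16y4
  subject to:
    y1 + 3y3 + 3y4 >= 2
    y2 + 3y3 + y4 >= 4
    y1, y2, y3, y4 >= 0

Solving the primal: x* = (1.3333, 12).
  primal value c^T x* = 50.6667.
Solving the dual: y* = (0, 3.3333, 0, 0.6667).
  dual value b^T y* = 50.6667.
Strong duality: c^T x* = b^T y*. Confirmed.

50.6667


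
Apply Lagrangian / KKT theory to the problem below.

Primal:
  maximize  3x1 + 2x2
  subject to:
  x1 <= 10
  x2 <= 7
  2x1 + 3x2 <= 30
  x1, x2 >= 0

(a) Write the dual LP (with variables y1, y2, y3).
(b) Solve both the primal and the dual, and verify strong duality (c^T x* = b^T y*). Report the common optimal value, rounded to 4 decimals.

The standard primal-dual pair for 'max c^T x s.t. A x <= b, x >= 0' is:
  Dual:  min b^T y  s.t.  A^T y >= c,  y >= 0.

So the dual LP is:
  minimize  10y1 + 7y2 + 30y3
  subject to:
    y1 + 2y3 >= 3
    y2 + 3y3 >= 2
    y1, y2, y3 >= 0

Solving the primal: x* = (10, 3.3333).
  primal value c^T x* = 36.6667.
Solving the dual: y* = (1.6667, 0, 0.6667).
  dual value b^T y* = 36.6667.
Strong duality: c^T x* = b^T y*. Confirmed.

36.6667


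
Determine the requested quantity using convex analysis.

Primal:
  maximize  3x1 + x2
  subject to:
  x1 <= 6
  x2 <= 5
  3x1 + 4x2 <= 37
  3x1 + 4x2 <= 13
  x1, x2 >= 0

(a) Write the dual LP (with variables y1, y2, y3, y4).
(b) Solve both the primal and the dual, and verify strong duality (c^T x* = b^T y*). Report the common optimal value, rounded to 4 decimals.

The standard primal-dual pair for 'max c^T x s.t. A x <= b, x >= 0' is:
  Dual:  min b^T y  s.t.  A^T y >= c,  y >= 0.

So the dual LP is:
  minimize  6y1 + 5y2 + 37y3 + 13y4
  subject to:
    y1 + 3y3 + 3y4 >= 3
    y2 + 4y3 + 4y4 >= 1
    y1, y2, y3, y4 >= 0

Solving the primal: x* = (4.3333, 0).
  primal value c^T x* = 13.
Solving the dual: y* = (0, 0, 0, 1).
  dual value b^T y* = 13.
Strong duality: c^T x* = b^T y*. Confirmed.

13


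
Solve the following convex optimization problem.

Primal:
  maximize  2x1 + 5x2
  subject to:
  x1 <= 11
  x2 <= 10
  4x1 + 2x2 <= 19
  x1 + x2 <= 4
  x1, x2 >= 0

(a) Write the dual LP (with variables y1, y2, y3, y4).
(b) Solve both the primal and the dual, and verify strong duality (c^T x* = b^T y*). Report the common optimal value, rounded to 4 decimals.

The standard primal-dual pair for 'max c^T x s.t. A x <= b, x >= 0' is:
  Dual:  min b^T y  s.t.  A^T y >= c,  y >= 0.

So the dual LP is:
  minimize  11y1 + 10y2 + 19y3 + 4y4
  subject to:
    y1 + 4y3 + y4 >= 2
    y2 + 2y3 + y4 >= 5
    y1, y2, y3, y4 >= 0

Solving the primal: x* = (0, 4).
  primal value c^T x* = 20.
Solving the dual: y* = (0, 0, 0, 5).
  dual value b^T y* = 20.
Strong duality: c^T x* = b^T y*. Confirmed.

20


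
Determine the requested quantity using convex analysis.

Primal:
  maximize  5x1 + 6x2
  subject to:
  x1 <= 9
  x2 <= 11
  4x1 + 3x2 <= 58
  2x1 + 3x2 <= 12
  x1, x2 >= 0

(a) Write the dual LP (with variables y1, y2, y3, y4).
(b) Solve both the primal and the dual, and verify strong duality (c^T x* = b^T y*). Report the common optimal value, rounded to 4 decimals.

The standard primal-dual pair for 'max c^T x s.t. A x <= b, x >= 0' is:
  Dual:  min b^T y  s.t.  A^T y >= c,  y >= 0.

So the dual LP is:
  minimize  9y1 + 11y2 + 58y3 + 12y4
  subject to:
    y1 + 4y3 + 2y4 >= 5
    y2 + 3y3 + 3y4 >= 6
    y1, y2, y3, y4 >= 0

Solving the primal: x* = (6, 0).
  primal value c^T x* = 30.
Solving the dual: y* = (0, 0, 0, 2.5).
  dual value b^T y* = 30.
Strong duality: c^T x* = b^T y*. Confirmed.

30


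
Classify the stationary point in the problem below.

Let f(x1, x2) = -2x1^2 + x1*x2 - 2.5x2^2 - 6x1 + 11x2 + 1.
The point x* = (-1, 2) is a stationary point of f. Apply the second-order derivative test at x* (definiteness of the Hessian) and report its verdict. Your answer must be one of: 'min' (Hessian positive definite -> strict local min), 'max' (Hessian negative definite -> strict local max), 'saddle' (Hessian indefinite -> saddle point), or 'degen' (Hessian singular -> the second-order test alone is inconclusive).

Compute the Hessian H = grad^2 f:
  H = [[-4, 1], [1, -5]]
Verify stationarity: grad f(x*) = H x* + g = (0, 0).
Eigenvalues of H: -5.618, -3.382.
Both eigenvalues < 0, so H is negative definite -> x* is a strict local max.

max


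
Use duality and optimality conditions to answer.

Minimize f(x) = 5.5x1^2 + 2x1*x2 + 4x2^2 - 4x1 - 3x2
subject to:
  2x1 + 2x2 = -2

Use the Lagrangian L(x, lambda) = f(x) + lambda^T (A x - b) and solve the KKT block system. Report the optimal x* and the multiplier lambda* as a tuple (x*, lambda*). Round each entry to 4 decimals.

Form the Lagrangian:
  L(x, lambda) = (1/2) x^T Q x + c^T x + lambda^T (A x - b)
Stationarity (grad_x L = 0): Q x + c + A^T lambda = 0.
Primal feasibility: A x = b.

This gives the KKT block system:
  [ Q   A^T ] [ x     ]   [-c ]
  [ A    0  ] [ lambda ] = [ b ]

Solving the linear system:
  x*      = (-0.3333, -0.6667)
  lambda* = (4.5)
  f(x*)   = 6.1667

x* = (-0.3333, -0.6667), lambda* = (4.5)


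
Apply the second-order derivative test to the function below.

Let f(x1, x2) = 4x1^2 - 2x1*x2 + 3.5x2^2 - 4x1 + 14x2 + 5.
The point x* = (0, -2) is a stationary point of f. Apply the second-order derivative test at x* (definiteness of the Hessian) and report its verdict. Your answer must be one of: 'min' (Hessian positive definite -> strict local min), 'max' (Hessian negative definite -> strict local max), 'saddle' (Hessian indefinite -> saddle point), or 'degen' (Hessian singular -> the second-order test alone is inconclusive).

Compute the Hessian H = grad^2 f:
  H = [[8, -2], [-2, 7]]
Verify stationarity: grad f(x*) = H x* + g = (0, 0).
Eigenvalues of H: 5.4384, 9.5616.
Both eigenvalues > 0, so H is positive definite -> x* is a strict local min.

min


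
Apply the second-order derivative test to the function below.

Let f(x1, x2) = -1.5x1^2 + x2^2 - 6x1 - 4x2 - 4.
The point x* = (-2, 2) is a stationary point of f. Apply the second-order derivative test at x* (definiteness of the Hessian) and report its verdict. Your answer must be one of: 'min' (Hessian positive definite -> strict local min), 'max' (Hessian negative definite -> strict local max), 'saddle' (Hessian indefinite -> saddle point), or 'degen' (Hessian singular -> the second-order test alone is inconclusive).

Compute the Hessian H = grad^2 f:
  H = [[-3, 0], [0, 2]]
Verify stationarity: grad f(x*) = H x* + g = (0, 0).
Eigenvalues of H: -3, 2.
Eigenvalues have mixed signs, so H is indefinite -> x* is a saddle point.

saddle


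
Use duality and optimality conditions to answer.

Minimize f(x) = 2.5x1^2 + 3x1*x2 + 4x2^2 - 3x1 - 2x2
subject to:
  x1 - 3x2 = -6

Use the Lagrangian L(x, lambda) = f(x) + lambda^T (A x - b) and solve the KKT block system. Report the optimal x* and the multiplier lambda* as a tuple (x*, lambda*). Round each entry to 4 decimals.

Form the Lagrangian:
  L(x, lambda) = (1/2) x^T Q x + c^T x + lambda^T (A x - b)
Stationarity (grad_x L = 0): Q x + c + A^T lambda = 0.
Primal feasibility: A x = b.

This gives the KKT block system:
  [ Q   A^T ] [ x     ]   [-c ]
  [ A    0  ] [ lambda ] = [ b ]

Solving the linear system:
  x*      = (-0.9718, 1.6761)
  lambda* = (2.831)
  f(x*)   = 8.2746

x* = (-0.9718, 1.6761), lambda* = (2.831)


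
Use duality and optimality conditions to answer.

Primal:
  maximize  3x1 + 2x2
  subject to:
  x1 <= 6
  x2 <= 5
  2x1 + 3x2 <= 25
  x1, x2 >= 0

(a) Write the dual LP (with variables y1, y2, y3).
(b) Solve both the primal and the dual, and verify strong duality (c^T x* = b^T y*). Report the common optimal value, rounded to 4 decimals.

The standard primal-dual pair for 'max c^T x s.t. A x <= b, x >= 0' is:
  Dual:  min b^T y  s.t.  A^T y >= c,  y >= 0.

So the dual LP is:
  minimize  6y1 + 5y2 + 25y3
  subject to:
    y1 + 2y3 >= 3
    y2 + 3y3 >= 2
    y1, y2, y3 >= 0

Solving the primal: x* = (6, 4.3333).
  primal value c^T x* = 26.6667.
Solving the dual: y* = (1.6667, 0, 0.6667).
  dual value b^T y* = 26.6667.
Strong duality: c^T x* = b^T y*. Confirmed.

26.6667


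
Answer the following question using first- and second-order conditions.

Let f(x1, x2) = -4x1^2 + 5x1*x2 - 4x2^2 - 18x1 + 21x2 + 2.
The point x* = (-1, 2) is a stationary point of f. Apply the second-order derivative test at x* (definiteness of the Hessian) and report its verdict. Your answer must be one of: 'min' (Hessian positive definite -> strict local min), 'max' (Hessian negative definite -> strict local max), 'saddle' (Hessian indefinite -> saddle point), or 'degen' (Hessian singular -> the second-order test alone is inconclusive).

Compute the Hessian H = grad^2 f:
  H = [[-8, 5], [5, -8]]
Verify stationarity: grad f(x*) = H x* + g = (0, 0).
Eigenvalues of H: -13, -3.
Both eigenvalues < 0, so H is negative definite -> x* is a strict local max.

max


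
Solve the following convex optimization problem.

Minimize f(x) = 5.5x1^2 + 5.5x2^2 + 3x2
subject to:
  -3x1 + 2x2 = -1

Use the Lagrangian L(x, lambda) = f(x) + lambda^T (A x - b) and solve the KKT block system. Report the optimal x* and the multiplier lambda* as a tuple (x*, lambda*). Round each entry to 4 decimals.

Form the Lagrangian:
  L(x, lambda) = (1/2) x^T Q x + c^T x + lambda^T (A x - b)
Stationarity (grad_x L = 0): Q x + c + A^T lambda = 0.
Primal feasibility: A x = b.

This gives the KKT block system:
  [ Q   A^T ] [ x     ]   [-c ]
  [ A    0  ] [ lambda ] = [ b ]

Solving the linear system:
  x*      = (0.1049, -0.3427)
  lambda* = (0.3846)
  f(x*)   = -0.3217

x* = (0.1049, -0.3427), lambda* = (0.3846)


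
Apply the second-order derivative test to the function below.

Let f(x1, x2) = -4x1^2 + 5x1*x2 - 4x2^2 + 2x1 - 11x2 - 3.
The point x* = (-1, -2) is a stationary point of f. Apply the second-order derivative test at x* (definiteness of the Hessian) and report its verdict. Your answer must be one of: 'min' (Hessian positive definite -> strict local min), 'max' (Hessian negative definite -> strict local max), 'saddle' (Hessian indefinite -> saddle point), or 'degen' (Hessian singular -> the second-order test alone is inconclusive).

Compute the Hessian H = grad^2 f:
  H = [[-8, 5], [5, -8]]
Verify stationarity: grad f(x*) = H x* + g = (0, 0).
Eigenvalues of H: -13, -3.
Both eigenvalues < 0, so H is negative definite -> x* is a strict local max.

max
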